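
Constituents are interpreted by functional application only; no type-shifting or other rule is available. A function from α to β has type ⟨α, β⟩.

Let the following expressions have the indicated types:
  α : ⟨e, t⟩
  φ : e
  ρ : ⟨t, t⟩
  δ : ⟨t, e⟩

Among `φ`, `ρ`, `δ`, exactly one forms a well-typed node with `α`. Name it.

φ — combines: α : ⟨e, t⟩ takes φ : e as argument, giving t.
ρ : ⟨t, t⟩ — α needs e; ρ needs t; neither fits.
δ : ⟨t, e⟩ — α needs e; δ needs t; neither fits.

φ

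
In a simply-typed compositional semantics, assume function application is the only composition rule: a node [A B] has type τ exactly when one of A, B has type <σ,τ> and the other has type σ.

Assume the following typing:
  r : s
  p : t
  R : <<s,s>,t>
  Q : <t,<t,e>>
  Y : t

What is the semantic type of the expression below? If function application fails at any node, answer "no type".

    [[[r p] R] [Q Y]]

no type

[r p]: s and t cannot combine by function application — type clash.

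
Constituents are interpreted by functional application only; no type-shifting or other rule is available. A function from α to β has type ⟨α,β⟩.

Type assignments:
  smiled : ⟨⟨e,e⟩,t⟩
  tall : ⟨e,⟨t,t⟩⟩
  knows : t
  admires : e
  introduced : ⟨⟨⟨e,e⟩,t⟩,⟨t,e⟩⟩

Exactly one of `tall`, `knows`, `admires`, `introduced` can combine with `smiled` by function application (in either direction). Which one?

introduced

tall : ⟨e,⟨t,t⟩⟩ — neither side's domain matches the other.
knows : t — neither side's domain matches the other.
admires : e — neither side's domain matches the other.
introduced — combines: introduced : ⟨⟨⟨e,e⟩,t⟩,⟨t,e⟩⟩ takes smiled : ⟨⟨e,e⟩,t⟩ as argument, giving ⟨t,e⟩.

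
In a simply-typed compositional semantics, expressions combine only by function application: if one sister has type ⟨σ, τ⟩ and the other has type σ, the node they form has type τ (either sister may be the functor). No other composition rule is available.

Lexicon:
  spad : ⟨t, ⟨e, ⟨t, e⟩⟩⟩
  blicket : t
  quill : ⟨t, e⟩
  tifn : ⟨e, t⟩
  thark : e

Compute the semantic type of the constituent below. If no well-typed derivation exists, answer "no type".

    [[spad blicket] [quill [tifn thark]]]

⟨t, e⟩

[spad blicket] — spad of type ⟨t, ⟨e, ⟨t, e⟩⟩⟩ combines with blicket of type t: type ⟨e, ⟨t, e⟩⟩.
[tifn thark] — tifn of type ⟨e, t⟩ combines with thark of type e: type t.
[quill [tifn thark]] — quill of type ⟨t, e⟩ combines with [tifn thark] of type t: type e.
[[spad blicket] [quill [tifn thark]]] — [spad blicket] of type ⟨e, ⟨t, e⟩⟩ combines with [quill [tifn thark]] of type e: type ⟨t, e⟩.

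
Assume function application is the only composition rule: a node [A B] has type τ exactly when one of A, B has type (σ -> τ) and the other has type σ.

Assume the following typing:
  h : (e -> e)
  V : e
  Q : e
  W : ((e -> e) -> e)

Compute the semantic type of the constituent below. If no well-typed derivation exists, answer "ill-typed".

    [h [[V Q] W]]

[V Q]: e and e cannot combine by function application — type clash.

ill-typed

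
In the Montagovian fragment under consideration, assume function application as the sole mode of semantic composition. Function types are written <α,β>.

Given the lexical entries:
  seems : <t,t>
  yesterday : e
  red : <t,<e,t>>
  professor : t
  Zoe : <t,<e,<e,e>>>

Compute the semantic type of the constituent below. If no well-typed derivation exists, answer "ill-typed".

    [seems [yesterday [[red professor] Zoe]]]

ill-typed

[red professor]: functor red : <t,<e,t>>, argument professor : t; result <e,t>.
[[red professor] Zoe]: <e,t> with <t,<e,<e,e>>> — neither is a function whose domain matches the other; composition fails here.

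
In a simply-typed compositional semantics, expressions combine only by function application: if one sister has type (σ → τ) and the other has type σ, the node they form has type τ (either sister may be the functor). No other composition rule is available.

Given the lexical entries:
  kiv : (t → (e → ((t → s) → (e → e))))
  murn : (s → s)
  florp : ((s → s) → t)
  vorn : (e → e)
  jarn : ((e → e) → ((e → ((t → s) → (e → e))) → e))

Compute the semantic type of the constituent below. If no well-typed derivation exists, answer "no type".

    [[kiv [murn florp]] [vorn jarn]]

e

[murn florp] — florp of type ((s → s) → t) combines with murn of type (s → s): type t.
[kiv [murn florp]] — kiv of type (t → (e → ((t → s) → (e → e)))) combines with [murn florp] of type t: type (e → ((t → s) → (e → e))).
[vorn jarn] — jarn of type ((e → e) → ((e → ((t → s) → (e → e))) → e)) combines with vorn of type (e → e): type ((e → ((t → s) → (e → e))) → e).
[[kiv [murn florp]] [vorn jarn]] — [vorn jarn] of type ((e → ((t → s) → (e → e))) → e) combines with [kiv [murn florp]] of type (e → ((t → s) → (e → e))): type e.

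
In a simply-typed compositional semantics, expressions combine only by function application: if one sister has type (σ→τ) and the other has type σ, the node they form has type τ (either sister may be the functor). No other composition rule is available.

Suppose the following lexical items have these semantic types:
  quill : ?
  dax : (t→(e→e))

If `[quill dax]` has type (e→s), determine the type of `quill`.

For [quill dax] to have type (e→s) with dax of type (t→(e→e)), quill must be the function: quill : ((t→(e→e))→(e→s)).

((t→(e→e))→(e→s))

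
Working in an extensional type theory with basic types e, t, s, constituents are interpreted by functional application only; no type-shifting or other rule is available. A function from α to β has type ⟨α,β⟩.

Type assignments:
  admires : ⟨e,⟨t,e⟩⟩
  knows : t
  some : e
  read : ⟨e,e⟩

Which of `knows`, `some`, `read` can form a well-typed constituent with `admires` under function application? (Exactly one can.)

some

knows : t — neither side's domain matches the other.
some — combines: admires : ⟨e,⟨t,e⟩⟩ takes some : e as argument, giving ⟨t,e⟩.
read : ⟨e,e⟩ — neither side's domain matches the other.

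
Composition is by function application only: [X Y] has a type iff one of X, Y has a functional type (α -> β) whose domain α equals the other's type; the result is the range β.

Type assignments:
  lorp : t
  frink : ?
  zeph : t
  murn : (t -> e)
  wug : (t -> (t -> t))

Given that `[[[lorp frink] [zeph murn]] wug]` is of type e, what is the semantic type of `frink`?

(t -> (e -> ((t -> (t -> t)) -> e)))

[[[lorp frink] [zeph murn]] wug] must have type e. The sister wug has type (t -> (t -> t)); that is not a function onto e, so [[lorp frink] [zeph murn]] must be the functor, of type ((t -> (t -> t)) -> e).
[[lorp frink] [zeph murn]] must have type ((t -> (t -> t)) -> e). The sister [zeph murn] has type e; that is not a function onto ((t -> (t -> t)) -> e), so [lorp frink] must be the functor, of type (e -> ((t -> (t -> t)) -> e)).
[lorp frink] must have type (e -> ((t -> (t -> t)) -> e)). The sister lorp has type t; that is not a function onto (e -> ((t -> (t -> t)) -> e)), so frink must be the functor, of type (t -> (e -> ((t -> (t -> t)) -> e))).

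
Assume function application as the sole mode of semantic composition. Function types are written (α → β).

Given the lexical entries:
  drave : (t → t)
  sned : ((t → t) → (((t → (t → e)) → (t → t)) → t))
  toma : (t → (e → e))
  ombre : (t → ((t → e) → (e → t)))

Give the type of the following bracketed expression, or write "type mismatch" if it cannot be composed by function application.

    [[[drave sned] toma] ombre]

type mismatch

[drave sned]: sned is ((t → t) → (((t → (t → e)) → (t → t)) → t)), drave is (t → t); result (((t → (t → e)) → (t → t)) → t).
[[drave sned] toma]: (((t → (t → e)) → (t → t)) → t) with (t → (e → e)) — neither is a function whose domain matches the other; composition fails here.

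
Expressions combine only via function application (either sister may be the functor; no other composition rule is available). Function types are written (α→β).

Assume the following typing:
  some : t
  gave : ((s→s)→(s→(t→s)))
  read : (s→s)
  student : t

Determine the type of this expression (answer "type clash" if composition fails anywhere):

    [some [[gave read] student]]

type clash

At [gave read], gave : ((s→s)→(s→(t→s))) takes read : (s→s), giving (s→(t→s)).
[[gave read] student]: (s→(t→s)) and t cannot combine by function application — type clash.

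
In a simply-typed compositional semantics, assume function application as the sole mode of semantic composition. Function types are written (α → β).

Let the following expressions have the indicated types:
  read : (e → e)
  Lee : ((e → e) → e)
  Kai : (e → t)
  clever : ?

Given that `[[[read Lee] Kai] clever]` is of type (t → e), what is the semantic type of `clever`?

[[[read Lee] Kai] clever] is required to be (t → e). [[read Lee] Kai] : t cannot yield (t → e) as functor, so clever : (t → (t → e)).

(t → (t → e))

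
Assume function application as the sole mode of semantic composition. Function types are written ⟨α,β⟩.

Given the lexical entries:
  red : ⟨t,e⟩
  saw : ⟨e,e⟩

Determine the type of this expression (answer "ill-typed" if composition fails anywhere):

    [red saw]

ill-typed

[red saw]: ⟨t,e⟩ and ⟨e,e⟩ cannot combine by function application — type clash.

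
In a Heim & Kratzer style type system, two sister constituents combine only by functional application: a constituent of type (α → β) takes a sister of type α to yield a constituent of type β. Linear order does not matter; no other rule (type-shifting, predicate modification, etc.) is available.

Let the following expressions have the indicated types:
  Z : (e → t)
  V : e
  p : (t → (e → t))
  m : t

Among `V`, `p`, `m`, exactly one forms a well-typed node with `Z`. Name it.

V

V — combines: Z : (e → t) takes V : e as argument, giving t.
p : (t → (e → t)) — neither side's domain matches the other.
m : t — neither side's domain matches the other.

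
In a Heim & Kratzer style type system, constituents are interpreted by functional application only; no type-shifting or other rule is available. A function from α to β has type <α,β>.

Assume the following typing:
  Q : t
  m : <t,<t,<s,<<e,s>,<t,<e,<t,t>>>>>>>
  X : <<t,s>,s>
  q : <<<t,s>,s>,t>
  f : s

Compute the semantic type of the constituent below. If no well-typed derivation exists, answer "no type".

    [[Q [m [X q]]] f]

[X q]: <<<t,s>,s>,t> applied to <<t,s>,s> yields t.
[m [X q]]: <t,<t,<s,<<e,s>,<t,<e,<t,t>>>>>>> applied to t yields <t,<s,<<e,s>,<t,<e,<t,t>>>>>>.
[Q [m [X q]]]: <t,<s,<<e,s>,<t,<e,<t,t>>>>>> applied to t yields <s,<<e,s>,<t,<e,<t,t>>>>>.
[[Q [m [X q]]] f]: <s,<<e,s>,<t,<e,<t,t>>>>> applied to s yields <<e,s>,<t,<e,<t,t>>>>.

<<e,s>,<t,<e,<t,t>>>>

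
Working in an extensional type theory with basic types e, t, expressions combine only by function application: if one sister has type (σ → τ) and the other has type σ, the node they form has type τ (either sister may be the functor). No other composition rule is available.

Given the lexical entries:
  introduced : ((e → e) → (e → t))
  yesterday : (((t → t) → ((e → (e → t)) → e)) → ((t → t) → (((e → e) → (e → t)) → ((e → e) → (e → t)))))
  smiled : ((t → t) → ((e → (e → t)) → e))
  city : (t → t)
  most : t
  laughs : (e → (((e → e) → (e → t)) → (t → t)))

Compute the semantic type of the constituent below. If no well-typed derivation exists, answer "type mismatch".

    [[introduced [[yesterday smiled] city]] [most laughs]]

type mismatch

[yesterday smiled]: (((t → t) → ((e → (e → t)) → e)) → ((t → t) → (((e → e) → (e → t)) → ((e → e) → (e → t))))) applied to ((t → t) → ((e → (e → t)) → e)) yields ((t → t) → (((e → e) → (e → t)) → ((e → e) → (e → t)))).
[[yesterday smiled] city]: ((t → t) → (((e → e) → (e → t)) → ((e → e) → (e → t)))) applied to (t → t) yields (((e → e) → (e → t)) → ((e → e) → (e → t))).
[introduced [[yesterday smiled] city]]: (((e → e) → (e → t)) → ((e → e) → (e → t))) applied to ((e → e) → (e → t)) yields ((e → e) → (e → t)).
At [most laughs]: neither t nor (e → (((e → e) → (e → t)) → (t → t))) can take the other as argument; the node is ill-typed.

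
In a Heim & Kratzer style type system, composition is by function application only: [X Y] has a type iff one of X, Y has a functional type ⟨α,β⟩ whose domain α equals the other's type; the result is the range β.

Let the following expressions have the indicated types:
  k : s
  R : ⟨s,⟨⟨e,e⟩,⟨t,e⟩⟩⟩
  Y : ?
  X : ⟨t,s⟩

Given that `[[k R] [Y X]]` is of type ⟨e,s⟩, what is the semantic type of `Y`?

⟨⟨t,s⟩,⟨⟨⟨e,e⟩,⟨t,e⟩⟩,⟨e,s⟩⟩⟩

For [[k R] [Y X]] to have type ⟨e,s⟩ with [k R] of type ⟨⟨e,e⟩,⟨t,e⟩⟩, [Y X] must be the function: [Y X] : ⟨⟨⟨e,e⟩,⟨t,e⟩⟩,⟨e,s⟩⟩.
For [Y X] to have type ⟨⟨⟨e,e⟩,⟨t,e⟩⟩,⟨e,s⟩⟩ with X of type ⟨t,s⟩, Y must be the function: Y : ⟨⟨t,s⟩,⟨⟨⟨e,e⟩,⟨t,e⟩⟩,⟨e,s⟩⟩⟩.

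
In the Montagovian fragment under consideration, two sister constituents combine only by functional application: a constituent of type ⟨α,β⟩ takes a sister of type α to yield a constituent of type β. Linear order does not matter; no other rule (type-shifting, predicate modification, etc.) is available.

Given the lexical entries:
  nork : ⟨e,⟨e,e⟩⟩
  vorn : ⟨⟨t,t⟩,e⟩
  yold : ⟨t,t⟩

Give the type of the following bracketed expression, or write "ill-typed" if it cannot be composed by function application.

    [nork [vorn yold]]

⟨e,e⟩

[vorn yold] — vorn of type ⟨⟨t,t⟩,e⟩ combines with yold of type ⟨t,t⟩: type e.
[nork [vorn yold]] — nork of type ⟨e,⟨e,e⟩⟩ combines with [vorn yold] of type e: type ⟨e,e⟩.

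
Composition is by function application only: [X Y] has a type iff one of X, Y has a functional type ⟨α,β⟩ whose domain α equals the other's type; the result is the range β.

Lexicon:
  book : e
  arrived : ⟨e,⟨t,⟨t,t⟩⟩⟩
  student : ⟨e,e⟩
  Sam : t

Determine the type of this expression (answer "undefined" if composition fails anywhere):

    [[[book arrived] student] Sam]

undefined

[book arrived] — arrived of type ⟨e,⟨t,⟨t,t⟩⟩⟩ combines with book of type e: type ⟨t,⟨t,t⟩⟩.
At [[book arrived] student]: neither ⟨t,⟨t,t⟩⟩ nor ⟨e,e⟩ can take the other as argument; the node is ill-typed.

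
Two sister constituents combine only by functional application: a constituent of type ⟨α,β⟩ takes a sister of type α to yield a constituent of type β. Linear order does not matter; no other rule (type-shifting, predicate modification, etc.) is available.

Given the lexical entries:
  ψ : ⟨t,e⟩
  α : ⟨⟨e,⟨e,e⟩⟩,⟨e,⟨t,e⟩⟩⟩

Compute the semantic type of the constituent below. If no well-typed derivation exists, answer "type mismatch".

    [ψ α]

type mismatch

[ψ α]: ⟨t,e⟩ with ⟨⟨e,⟨e,e⟩⟩,⟨e,⟨t,e⟩⟩⟩ — neither is a function whose domain matches the other; composition fails here.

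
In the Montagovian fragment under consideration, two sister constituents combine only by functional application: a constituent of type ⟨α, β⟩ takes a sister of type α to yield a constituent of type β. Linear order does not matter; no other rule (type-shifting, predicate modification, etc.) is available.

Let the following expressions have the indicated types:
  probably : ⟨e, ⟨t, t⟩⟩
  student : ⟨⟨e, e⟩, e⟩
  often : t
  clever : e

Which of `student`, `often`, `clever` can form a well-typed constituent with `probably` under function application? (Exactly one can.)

student : ⟨⟨e, e⟩, e⟩ — neither side's domain matches the other.
often : t — neither side's domain matches the other.
clever — combines: probably : ⟨e, ⟨t, t⟩⟩ takes clever : e as argument, giving ⟨t, t⟩.

clever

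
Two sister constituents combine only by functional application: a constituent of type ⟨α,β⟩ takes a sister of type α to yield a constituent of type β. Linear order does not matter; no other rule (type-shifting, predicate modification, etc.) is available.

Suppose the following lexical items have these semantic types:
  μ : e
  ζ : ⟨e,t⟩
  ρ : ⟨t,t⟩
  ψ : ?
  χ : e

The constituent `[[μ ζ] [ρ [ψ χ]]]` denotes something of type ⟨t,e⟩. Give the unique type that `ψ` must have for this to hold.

For [[μ ζ] [ρ [ψ χ]]] to have type ⟨t,e⟩ with [μ ζ] of type t, [ρ [ψ χ]] must be the function: [ρ [ψ χ]] : ⟨t,⟨t,e⟩⟩.
For [ρ [ψ χ]] to have type ⟨t,⟨t,e⟩⟩ with ρ of type ⟨t,t⟩, [ψ χ] must be the function: [ψ χ] : ⟨⟨t,t⟩,⟨t,⟨t,e⟩⟩⟩.
For [ψ χ] to have type ⟨⟨t,t⟩,⟨t,⟨t,e⟩⟩⟩ with χ of type e, ψ must be the function: ψ : ⟨e,⟨⟨t,t⟩,⟨t,⟨t,e⟩⟩⟩⟩.

⟨e,⟨⟨t,t⟩,⟨t,⟨t,e⟩⟩⟩⟩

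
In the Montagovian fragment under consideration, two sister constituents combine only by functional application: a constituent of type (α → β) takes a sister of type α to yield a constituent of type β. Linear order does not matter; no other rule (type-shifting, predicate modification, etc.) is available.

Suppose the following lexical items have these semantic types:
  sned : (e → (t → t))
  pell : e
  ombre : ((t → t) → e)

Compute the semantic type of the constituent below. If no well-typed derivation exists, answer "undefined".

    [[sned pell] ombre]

e

[sned pell] — sned of type (e → (t → t)) combines with pell of type e: type (t → t).
[[sned pell] ombre] — ombre of type ((t → t) → e) combines with [sned pell] of type (t → t): type e.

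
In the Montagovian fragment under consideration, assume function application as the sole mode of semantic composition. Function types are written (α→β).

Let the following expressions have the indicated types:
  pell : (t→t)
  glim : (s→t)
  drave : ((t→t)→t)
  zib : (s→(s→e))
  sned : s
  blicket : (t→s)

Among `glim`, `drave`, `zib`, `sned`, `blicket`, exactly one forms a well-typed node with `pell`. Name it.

glim : (s→t) — neither side's domain matches the other.
drave — combines: drave : ((t→t)→t) takes pell : (t→t) as argument, giving t.
zib : (s→(s→e)) — neither side's domain matches the other.
sned : s — neither side's domain matches the other.
blicket : (t→s) — neither side's domain matches the other.

drave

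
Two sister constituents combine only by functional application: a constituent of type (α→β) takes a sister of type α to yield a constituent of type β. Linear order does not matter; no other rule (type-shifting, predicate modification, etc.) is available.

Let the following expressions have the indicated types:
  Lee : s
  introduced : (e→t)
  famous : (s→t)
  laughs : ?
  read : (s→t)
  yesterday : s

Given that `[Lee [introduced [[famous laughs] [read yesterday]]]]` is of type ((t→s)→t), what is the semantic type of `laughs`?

[Lee [introduced [[famous laughs] [read yesterday]]]] must have type ((t→s)→t). The sister Lee has type s; that is not a function onto ((t→s)→t), so [introduced [[famous laughs] [read yesterday]]] must be the functor, of type (s→((t→s)→t)).
[introduced [[famous laughs] [read yesterday]]] must have type (s→((t→s)→t)). The sister introduced has type (e→t); that is not a function onto (s→((t→s)→t)), so [[famous laughs] [read yesterday]] must be the functor, of type ((e→t)→(s→((t→s)→t))).
[[famous laughs] [read yesterday]] must have type ((e→t)→(s→((t→s)→t))). The sister [read yesterday] has type t; that is not a function onto ((e→t)→(s→((t→s)→t))), so [famous laughs] must be the functor, of type (t→((e→t)→(s→((t→s)→t)))).
[famous laughs] must have type (t→((e→t)→(s→((t→s)→t)))). The sister famous has type (s→t); that is not a function onto (t→((e→t)→(s→((t→s)→t)))), so laughs must be the functor, of type ((s→t)→(t→((e→t)→(s→((t→s)→t))))).

((s→t)→(t→((e→t)→(s→((t→s)→t)))))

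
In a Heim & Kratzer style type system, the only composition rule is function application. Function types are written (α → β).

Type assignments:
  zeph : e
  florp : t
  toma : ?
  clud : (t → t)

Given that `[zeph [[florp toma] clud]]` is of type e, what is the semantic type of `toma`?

(t → ((t → t) → (e → e)))

At [zeph [[florp toma] clud]] (required: e): zeph is e, which is not a function with range e; hence [[florp toma] clud] is the functor — type (e → e).
At [[florp toma] clud] (required: (e → e)): clud is (t → t), which is not a function with range (e → e); hence [florp toma] is the functor — type ((t → t) → (e → e)).
At [florp toma] (required: ((t → t) → (e → e))): florp is t, which is not a function with range ((t → t) → (e → e)); hence toma is the functor — type (t → ((t → t) → (e → e))).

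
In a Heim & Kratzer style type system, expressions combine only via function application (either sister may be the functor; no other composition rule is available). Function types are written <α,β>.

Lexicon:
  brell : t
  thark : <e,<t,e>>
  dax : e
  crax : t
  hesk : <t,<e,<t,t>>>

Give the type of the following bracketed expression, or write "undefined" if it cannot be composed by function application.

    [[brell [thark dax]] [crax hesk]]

<t,t>

At [thark dax], thark : <e,<t,e>> takes dax : e, giving <t,e>.
At [brell [thark dax]], [thark dax] : <t,e> takes brell : t, giving e.
At [crax hesk], hesk : <t,<e,<t,t>>> takes crax : t, giving <e,<t,t>>.
At [[brell [thark dax]] [crax hesk]], [crax hesk] : <e,<t,t>> takes [brell [thark dax]] : e, giving <t,t>.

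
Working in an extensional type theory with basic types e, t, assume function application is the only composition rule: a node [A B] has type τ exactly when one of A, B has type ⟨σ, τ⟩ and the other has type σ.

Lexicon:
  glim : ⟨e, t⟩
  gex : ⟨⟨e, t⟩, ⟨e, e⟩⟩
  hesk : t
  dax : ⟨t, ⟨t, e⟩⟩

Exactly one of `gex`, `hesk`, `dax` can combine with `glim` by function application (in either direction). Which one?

gex

gex — combines: gex : ⟨⟨e, t⟩, ⟨e, e⟩⟩ takes glim : ⟨e, t⟩ as argument, giving ⟨e, e⟩.
hesk : t — glim needs e; hesk needs nothing (atomic); neither fits.
dax : ⟨t, ⟨t, e⟩⟩ — glim needs e; dax needs t; neither fits.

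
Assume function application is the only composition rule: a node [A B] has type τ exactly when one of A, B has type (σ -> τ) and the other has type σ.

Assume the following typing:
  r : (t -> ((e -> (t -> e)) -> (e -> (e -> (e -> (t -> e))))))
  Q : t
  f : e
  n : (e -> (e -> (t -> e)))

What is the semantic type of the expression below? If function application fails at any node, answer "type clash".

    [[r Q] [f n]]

(e -> (e -> (e -> (t -> e))))

[r Q] — r of type (t -> ((e -> (t -> e)) -> (e -> (e -> (e -> (t -> e)))))) combines with Q of type t: type ((e -> (t -> e)) -> (e -> (e -> (e -> (t -> e))))).
[f n] — n of type (e -> (e -> (t -> e))) combines with f of type e: type (e -> (t -> e)).
[[r Q] [f n]] — [r Q] of type ((e -> (t -> e)) -> (e -> (e -> (e -> (t -> e))))) combines with [f n] of type (e -> (t -> e)): type (e -> (e -> (e -> (t -> e)))).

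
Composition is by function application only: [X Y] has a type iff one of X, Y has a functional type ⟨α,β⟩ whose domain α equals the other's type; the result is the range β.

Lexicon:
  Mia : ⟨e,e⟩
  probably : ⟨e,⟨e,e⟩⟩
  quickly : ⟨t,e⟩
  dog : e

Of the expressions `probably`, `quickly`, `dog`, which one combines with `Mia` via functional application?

probably : ⟨e,⟨e,e⟩⟩ — does not combine with Mia.
quickly : ⟨t,e⟩ — does not combine with Mia.
dog — combines: Mia : ⟨e,e⟩ takes dog : e as argument, giving e.

dog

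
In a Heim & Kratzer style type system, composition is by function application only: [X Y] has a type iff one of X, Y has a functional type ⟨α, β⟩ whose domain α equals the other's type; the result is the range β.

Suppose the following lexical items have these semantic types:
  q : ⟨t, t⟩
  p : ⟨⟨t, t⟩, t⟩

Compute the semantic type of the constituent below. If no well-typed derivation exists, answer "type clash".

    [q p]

t

[q p]: p is ⟨⟨t, t⟩, t⟩, q is ⟨t, t⟩; result t.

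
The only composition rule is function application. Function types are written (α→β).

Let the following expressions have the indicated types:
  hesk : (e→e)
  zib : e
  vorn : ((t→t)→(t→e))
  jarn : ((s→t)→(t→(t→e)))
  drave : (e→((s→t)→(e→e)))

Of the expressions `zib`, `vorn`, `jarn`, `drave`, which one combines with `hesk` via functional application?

zib — combines: hesk : (e→e) takes zib : e as argument, giving e.
vorn : ((t→t)→(t→e)) — hesk needs e; vorn needs (t→t); neither fits.
jarn : ((s→t)→(t→(t→e))) — hesk needs e; jarn needs (s→t); neither fits.
drave : (e→((s→t)→(e→e))) — hesk needs e; drave needs e; neither fits.

zib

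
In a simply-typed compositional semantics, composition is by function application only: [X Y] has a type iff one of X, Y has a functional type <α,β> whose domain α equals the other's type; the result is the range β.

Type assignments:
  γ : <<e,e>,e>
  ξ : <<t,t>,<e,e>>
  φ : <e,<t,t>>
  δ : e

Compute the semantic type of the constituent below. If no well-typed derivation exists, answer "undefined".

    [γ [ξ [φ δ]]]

At [φ δ], φ : <e,<t,t>> takes δ : e, giving <t,t>.
At [ξ [φ δ]], ξ : <<t,t>,<e,e>> takes [φ δ] : <t,t>, giving <e,e>.
At [γ [ξ [φ δ]]], γ : <<e,e>,e> takes [ξ [φ δ]] : <e,e>, giving e.

e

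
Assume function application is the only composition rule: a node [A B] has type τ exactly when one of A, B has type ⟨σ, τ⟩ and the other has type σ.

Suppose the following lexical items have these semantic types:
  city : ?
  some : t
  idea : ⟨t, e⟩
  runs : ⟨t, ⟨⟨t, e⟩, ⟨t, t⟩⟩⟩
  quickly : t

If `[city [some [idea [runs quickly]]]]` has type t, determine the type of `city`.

[city [some [idea [runs quickly]]]] is required to be t. [some [idea [runs quickly]]] : t cannot yield t as functor, so city : ⟨t, t⟩.

⟨t, t⟩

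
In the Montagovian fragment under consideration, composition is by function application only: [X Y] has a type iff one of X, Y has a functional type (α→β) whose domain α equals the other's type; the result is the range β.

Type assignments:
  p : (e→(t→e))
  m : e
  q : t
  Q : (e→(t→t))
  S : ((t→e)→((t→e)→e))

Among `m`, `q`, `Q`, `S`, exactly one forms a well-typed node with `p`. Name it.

m

m — combines: p : (e→(t→e)) takes m : e as argument, giving (t→e).
q : t — neither side's domain matches the other.
Q : (e→(t→t)) — neither side's domain matches the other.
S : ((t→e)→((t→e)→e)) — neither side's domain matches the other.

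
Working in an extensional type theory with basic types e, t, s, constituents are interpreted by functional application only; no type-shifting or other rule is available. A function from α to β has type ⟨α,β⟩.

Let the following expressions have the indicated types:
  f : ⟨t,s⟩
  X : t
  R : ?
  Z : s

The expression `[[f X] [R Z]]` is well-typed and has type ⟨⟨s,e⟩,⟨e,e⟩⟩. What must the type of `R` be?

⟨s,⟨s,⟨⟨s,e⟩,⟨e,e⟩⟩⟩⟩

For [[f X] [R Z]] to have type ⟨⟨s,e⟩,⟨e,e⟩⟩ with [f X] of type s, [R Z] must be the function: [R Z] : ⟨s,⟨⟨s,e⟩,⟨e,e⟩⟩⟩.
For [R Z] to have type ⟨s,⟨⟨s,e⟩,⟨e,e⟩⟩⟩ with Z of type s, R must be the function: R : ⟨s,⟨s,⟨⟨s,e⟩,⟨e,e⟩⟩⟩⟩.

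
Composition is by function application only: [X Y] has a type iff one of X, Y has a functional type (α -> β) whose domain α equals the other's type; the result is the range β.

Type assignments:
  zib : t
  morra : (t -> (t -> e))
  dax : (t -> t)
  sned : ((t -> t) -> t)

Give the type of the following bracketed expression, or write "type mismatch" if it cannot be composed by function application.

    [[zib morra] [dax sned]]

e

[zib morra]: morra is (t -> (t -> e)), zib is t; result (t -> e).
[dax sned]: sned is ((t -> t) -> t), dax is (t -> t); result t.
[[zib morra] [dax sned]]: [zib morra] is (t -> e), [dax sned] is t; result e.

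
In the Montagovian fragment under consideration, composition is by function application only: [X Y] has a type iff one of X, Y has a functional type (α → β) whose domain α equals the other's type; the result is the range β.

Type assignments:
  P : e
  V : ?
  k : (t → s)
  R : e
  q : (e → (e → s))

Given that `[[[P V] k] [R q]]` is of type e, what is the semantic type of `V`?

[[[P V] k] [R q]] must have type e. The sister [R q] has type (e → s); that is not a function onto e, so [[P V] k] must be the functor, of type ((e → s) → e).
[[P V] k] must have type ((e → s) → e). The sister k has type (t → s); that is not a function onto ((e → s) → e), so [P V] must be the functor, of type ((t → s) → ((e → s) → e)).
[P V] must have type ((t → s) → ((e → s) → e)). The sister P has type e; that is not a function onto ((t → s) → ((e → s) → e)), so V must be the functor, of type (e → ((t → s) → ((e → s) → e))).

(e → ((t → s) → ((e → s) → e)))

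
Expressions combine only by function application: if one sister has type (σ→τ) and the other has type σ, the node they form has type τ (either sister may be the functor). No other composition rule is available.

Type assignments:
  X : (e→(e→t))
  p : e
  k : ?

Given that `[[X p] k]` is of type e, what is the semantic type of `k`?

[[X p] k] must have type e. The sister [X p] has type (e→t); that is not a function onto e, so k must be the functor, of type ((e→t)→e).

((e→t)→e)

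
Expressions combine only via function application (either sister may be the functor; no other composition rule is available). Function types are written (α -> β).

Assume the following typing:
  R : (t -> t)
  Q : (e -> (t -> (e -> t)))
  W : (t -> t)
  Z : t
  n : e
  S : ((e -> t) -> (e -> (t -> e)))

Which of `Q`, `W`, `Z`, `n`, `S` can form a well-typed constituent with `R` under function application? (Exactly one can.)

Z

Q : (e -> (t -> (e -> t))) — no; R wants t, and Q wants e.
W : (t -> t) — no; R wants t, and W wants t.
Z — combines: R : (t -> t) takes Z : t as argument, giving t.
n : e — no; R wants t, and n wants nothing (atomic).
S : ((e -> t) -> (e -> (t -> e))) — no; R wants t, and S wants (e -> t).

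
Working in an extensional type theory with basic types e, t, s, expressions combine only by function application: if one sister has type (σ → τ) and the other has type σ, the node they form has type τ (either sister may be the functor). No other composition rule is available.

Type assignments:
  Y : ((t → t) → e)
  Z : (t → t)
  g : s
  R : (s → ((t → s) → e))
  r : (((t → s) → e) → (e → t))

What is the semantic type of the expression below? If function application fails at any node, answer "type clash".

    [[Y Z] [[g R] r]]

[Y Z]: Y is ((t → t) → e), Z is (t → t); result e.
[g R]: R is (s → ((t → s) → e)), g is s; result ((t → s) → e).
[[g R] r]: r is (((t → s) → e) → (e → t)), [g R] is ((t → s) → e); result (e → t).
[[Y Z] [[g R] r]]: [[g R] r] is (e → t), [Y Z] is e; result t.

t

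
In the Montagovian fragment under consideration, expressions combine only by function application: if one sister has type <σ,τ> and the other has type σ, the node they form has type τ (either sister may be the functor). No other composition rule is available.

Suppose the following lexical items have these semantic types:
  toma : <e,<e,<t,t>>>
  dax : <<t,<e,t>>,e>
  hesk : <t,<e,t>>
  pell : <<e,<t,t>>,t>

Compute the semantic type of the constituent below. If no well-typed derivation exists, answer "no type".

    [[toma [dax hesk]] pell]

t

[dax hesk]: <<t,<e,t>>,e> applied to <t,<e,t>> yields e.
[toma [dax hesk]]: <e,<e,<t,t>>> applied to e yields <e,<t,t>>.
[[toma [dax hesk]] pell]: <<e,<t,t>>,t> applied to <e,<t,t>> yields t.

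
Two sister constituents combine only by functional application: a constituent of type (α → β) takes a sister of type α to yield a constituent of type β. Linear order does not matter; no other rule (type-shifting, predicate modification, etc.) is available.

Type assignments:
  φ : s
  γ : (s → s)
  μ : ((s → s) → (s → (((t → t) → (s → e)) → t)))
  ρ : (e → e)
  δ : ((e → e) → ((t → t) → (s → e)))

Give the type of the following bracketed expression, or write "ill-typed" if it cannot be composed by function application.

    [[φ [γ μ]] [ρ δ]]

t

At [γ μ], μ : ((s → s) → (s → (((t → t) → (s → e)) → t))) takes γ : (s → s), giving (s → (((t → t) → (s → e)) → t)).
At [φ [γ μ]], [γ μ] : (s → (((t → t) → (s → e)) → t)) takes φ : s, giving (((t → t) → (s → e)) → t).
At [ρ δ], δ : ((e → e) → ((t → t) → (s → e))) takes ρ : (e → e), giving ((t → t) → (s → e)).
At [[φ [γ μ]] [ρ δ]], [φ [γ μ]] : (((t → t) → (s → e)) → t) takes [ρ δ] : ((t → t) → (s → e)), giving t.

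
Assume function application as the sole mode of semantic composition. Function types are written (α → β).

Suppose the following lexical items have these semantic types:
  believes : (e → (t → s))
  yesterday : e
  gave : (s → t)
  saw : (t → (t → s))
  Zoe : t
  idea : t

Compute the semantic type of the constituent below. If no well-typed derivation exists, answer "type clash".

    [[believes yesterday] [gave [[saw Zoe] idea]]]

[believes yesterday]: functor believes : (e → (t → s)), argument yesterday : e; result (t → s).
[saw Zoe]: functor saw : (t → (t → s)), argument Zoe : t; result (t → s).
[[saw Zoe] idea]: functor [saw Zoe] : (t → s), argument idea : t; result s.
[gave [[saw Zoe] idea]]: functor gave : (s → t), argument [[saw Zoe] idea] : s; result t.
[[believes yesterday] [gave [[saw Zoe] idea]]]: functor [believes yesterday] : (t → s), argument [gave [[saw Zoe] idea]] : t; result s.

s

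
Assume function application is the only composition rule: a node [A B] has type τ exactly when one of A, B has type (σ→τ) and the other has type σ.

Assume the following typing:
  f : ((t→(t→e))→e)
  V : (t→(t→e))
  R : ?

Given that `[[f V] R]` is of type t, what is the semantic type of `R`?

(e→t)

[[f V] R] is required to be t. [f V] : e cannot yield t as functor, so R : (e→t).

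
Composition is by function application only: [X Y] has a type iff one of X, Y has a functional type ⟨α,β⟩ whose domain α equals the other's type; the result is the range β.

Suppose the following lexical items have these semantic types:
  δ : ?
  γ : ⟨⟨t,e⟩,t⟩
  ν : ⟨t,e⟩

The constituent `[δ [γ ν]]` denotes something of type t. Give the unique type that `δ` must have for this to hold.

⟨t,t⟩

For [δ [γ ν]] to have type t with [γ ν] of type t, δ must be the function: δ : ⟨t,t⟩.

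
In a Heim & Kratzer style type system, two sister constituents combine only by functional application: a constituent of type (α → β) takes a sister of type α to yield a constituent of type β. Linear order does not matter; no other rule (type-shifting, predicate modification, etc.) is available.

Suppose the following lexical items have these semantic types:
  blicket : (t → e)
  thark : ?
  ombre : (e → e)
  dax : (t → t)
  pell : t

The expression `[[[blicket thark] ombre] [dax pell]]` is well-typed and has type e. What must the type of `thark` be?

((t → e) → ((e → e) → (t → e)))

[[[blicket thark] ombre] [dax pell]] must have type e. The sister [dax pell] has type t; that is not a function onto e, so [[blicket thark] ombre] must be the functor, of type (t → e).
[[blicket thark] ombre] must have type (t → e). The sister ombre has type (e → e); that is not a function onto (t → e), so [blicket thark] must be the functor, of type ((e → e) → (t → e)).
[blicket thark] must have type ((e → e) → (t → e)). The sister blicket has type (t → e); that is not a function onto ((e → e) → (t → e)), so thark must be the functor, of type ((t → e) → ((e → e) → (t → e))).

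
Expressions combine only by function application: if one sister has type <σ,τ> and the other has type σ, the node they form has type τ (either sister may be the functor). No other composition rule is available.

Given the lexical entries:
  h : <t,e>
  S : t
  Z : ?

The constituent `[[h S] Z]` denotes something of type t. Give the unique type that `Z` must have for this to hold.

<e,t>

[[h S] Z] must have type t. The sister [h S] has type e; that is not a function onto t, so Z must be the functor, of type <e,t>.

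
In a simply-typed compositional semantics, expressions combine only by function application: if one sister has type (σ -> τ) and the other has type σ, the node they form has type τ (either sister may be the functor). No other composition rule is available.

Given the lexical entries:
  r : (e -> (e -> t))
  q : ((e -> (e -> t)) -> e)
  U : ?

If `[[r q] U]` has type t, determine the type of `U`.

For [[r q] U] to have type t with [r q] of type e, U must be the function: U : (e -> t).

(e -> t)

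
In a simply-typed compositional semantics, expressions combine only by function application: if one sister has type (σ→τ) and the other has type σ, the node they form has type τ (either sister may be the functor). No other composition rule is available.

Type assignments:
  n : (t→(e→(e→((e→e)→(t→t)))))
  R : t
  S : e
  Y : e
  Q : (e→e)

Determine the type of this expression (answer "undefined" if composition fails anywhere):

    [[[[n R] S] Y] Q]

At [n R], n : (t→(e→(e→((e→e)→(t→t))))) takes R : t, giving (e→(e→((e→e)→(t→t)))).
At [[n R] S], [n R] : (e→(e→((e→e)→(t→t)))) takes S : e, giving (e→((e→e)→(t→t))).
At [[[n R] S] Y], [[n R] S] : (e→((e→e)→(t→t))) takes Y : e, giving ((e→e)→(t→t)).
At [[[[n R] S] Y] Q], [[[n R] S] Y] : ((e→e)→(t→t)) takes Q : (e→e), giving (t→t).

(t→t)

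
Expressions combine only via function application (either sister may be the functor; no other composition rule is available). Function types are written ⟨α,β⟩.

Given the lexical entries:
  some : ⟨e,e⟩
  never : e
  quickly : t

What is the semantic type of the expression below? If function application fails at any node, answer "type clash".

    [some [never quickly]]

At [never quickly]: neither e nor t can take the other as argument; the node is ill-typed.

type clash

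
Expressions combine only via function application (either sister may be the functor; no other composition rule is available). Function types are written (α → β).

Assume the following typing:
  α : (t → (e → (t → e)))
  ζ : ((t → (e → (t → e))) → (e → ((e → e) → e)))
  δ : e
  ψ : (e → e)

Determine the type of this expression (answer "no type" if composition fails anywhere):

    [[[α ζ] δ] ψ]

At [α ζ], ζ : ((t → (e → (t → e))) → (e → ((e → e) → e))) takes α : (t → (e → (t → e))), giving (e → ((e → e) → e)).
At [[α ζ] δ], [α ζ] : (e → ((e → e) → e)) takes δ : e, giving ((e → e) → e).
At [[[α ζ] δ] ψ], [[α ζ] δ] : ((e → e) → e) takes ψ : (e → e), giving e.

e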